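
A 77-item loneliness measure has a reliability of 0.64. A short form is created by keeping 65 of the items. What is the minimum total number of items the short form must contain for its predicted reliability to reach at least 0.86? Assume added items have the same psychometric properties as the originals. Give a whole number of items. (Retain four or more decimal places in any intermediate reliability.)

267

First, r for the 65-item form: n = 65/77 = 0.8442, so r_65 = 0.8442·0.64/(1 + (0.8442 − 1)·0.64) = 0.6001
Length factor from the short form to reach 0.86: n' = 0.86(1 − 0.6001) / [0.6001(1 − 0.86)] ≈ 4.0935
Items = 4.0935 × 65 ≈ 266.08 → 267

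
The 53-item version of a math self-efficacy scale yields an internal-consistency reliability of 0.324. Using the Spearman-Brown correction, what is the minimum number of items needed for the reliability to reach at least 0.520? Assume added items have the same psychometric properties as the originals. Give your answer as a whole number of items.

Rearranging the Spearman-Brown formula for n,
n = r*(1 − r) / [ r (1 − r*) ]
n = 0.520 × (1 − 0.324) / [ 0.324 × (1 − 0.520) ]
n = 0.351520 / 0.155520 ≈ 2.2603
2.2603 × 53 = 119.80 → 120 items

120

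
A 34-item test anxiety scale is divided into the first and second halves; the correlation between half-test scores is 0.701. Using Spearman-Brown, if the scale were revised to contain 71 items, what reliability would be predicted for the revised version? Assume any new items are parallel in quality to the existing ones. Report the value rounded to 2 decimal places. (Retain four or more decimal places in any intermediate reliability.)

0.91

Full-test reliability from the split-half r: r_full = 2(0.701)/(1 + 0.701) = 0.8242
Length factor from 34 to 71 items: n = 71/34 = 2.0882
r_new = n·r_full / (1 + (n − 1)·r_full) = 1.7211 / 1.8969 ≈ 0.9073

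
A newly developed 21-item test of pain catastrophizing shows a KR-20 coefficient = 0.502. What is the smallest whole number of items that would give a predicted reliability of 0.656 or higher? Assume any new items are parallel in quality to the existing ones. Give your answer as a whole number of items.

40

n = 0.656 × (1 − 0.502) / [ 0.502 × (1 − 0.656) ]
n = 0.326688 / 0.172688 ≈ 1.8918
Items needed = n × 21 = 1.8918 × 21 ≈ 39.73 → round up to 40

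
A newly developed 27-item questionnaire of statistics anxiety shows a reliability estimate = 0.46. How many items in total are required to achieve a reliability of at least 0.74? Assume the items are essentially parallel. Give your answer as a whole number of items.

91

Spearman-Brown solved for the length factor n:
n = r*(1 − r) / [ r (1 − r*) ]
n = 0.74 × (1 − 0.46) / [ 0.46 × (1 − 0.74) ]
  = 0.3996 / 0.1196 = 3.3411
So the test needs 3.3411 × 27 ≈ 90.21 items; rounding up, 91.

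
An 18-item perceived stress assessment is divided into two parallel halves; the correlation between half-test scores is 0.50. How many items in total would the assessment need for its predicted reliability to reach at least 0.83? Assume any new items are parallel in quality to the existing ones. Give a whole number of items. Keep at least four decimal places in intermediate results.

r_full = 2(0.50)/(1 + 0.50) = 0.6667
Solve Spearman-Brown for n: n = 0.83(1 − 0.6667) / [0.6667(1 − 0.83)] = 2.4408
Items = 2.4408 × 18 ≈ 43.93 → 44

44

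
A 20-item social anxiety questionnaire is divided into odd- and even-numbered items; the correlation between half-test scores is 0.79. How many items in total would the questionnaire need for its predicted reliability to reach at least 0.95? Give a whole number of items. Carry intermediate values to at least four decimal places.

51

Corrected full-test reliability: r_full = 2 × 0.79 / (1 + 0.79) ≈ 0.8827
n = r_tgt(1 − r_full) / [r_full(1 − r_tgt)] = 0.95 × 0.1173 / (0.8827 × 0.05) ≈ 2.5249
Items = 2.5249 × 20 ≈ 50.50 → 51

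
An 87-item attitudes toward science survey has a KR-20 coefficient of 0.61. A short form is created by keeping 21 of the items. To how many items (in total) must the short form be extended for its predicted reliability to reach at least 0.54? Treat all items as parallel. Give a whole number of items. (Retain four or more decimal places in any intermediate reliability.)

66

First, r for the 21-item form: n = 21/87 = 0.2414, so r_21 = 0.2414·0.61/(1 + (0.2414 − 1)·0.61) = 0.2741
Length factor from the short form to reach 0.54: n' = 0.54(1 − 0.2741) / [0.2741(1 − 0.54)] ≈ 3.1089
Items = 3.1089 × 21 ≈ 65.29 → 66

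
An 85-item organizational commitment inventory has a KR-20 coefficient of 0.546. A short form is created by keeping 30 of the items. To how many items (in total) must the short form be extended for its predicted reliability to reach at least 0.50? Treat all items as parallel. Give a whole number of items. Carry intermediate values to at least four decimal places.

71

Short-form reliability: n = 30/85 = 0.3529; r_30 = n·r/(1+(n−1)r) ≈ 0.2980
Then solve for n' with r_old = 0.2980, r_target = 0.50: n' = 0.50(1 − 0.2980)/[0.2980(1 − 0.50)] = 2.3557
Items = 2.3557 × 30 ≈ 70.67 → 71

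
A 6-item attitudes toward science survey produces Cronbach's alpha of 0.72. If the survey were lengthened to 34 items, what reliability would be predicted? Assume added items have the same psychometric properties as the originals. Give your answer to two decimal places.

The new length is 34/6 = 5.6667 times the old.
r_new = 5.6667·0.72 / [1 + (5.6667 − 1)·0.72]
     = 4.0800 / 4.3600 = 0.9358

0.94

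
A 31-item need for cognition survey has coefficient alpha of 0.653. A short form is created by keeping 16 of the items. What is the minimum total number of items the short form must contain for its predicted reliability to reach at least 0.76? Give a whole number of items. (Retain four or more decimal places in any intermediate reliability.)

53

Short-form reliability: n = 16/31 = 0.5161; r_16 = n·r/(1+(n−1)r) ≈ 0.4927
Then solve for n' with r_old = 0.4927, r_target = 0.76: n' = 0.76(1 − 0.4927)/[0.4927(1 − 0.76)] = 3.2605
Items = 3.2605 × 16 ≈ 52.17 → 53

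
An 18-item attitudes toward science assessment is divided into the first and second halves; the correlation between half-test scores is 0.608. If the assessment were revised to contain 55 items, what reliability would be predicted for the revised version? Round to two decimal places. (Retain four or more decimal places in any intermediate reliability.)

0.90

Spearman-Brown correction (n = 2): r_full = 2·0.608/(1 + 0.608) = 0.7562
Length factor from 18 to 55 items: n = 55/18 = 3.0556
r_new = n·r_full / (1 + (n − 1)·r_full) = 2.3106 / 2.5544 ≈ 0.9046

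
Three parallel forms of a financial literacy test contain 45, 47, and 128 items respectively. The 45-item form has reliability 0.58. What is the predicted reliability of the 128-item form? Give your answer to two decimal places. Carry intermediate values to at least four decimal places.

Only the ratio of lengths matters: n = 128/45 = 2.8444
r_{128} = n·r / (1 + (n − 1)·r) = 1.6498 / 2.0698 ≈ 0.7971

0.80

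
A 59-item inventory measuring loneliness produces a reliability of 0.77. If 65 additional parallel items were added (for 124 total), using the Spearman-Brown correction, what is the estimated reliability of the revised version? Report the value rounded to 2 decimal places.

0.88

The new length is 124/59 = 2.1017 times the old.
Apply the Spearman-Brown prophecy formula, r' = nr / [1 + (n − 1)r]:
r_new = (2.1017 × 0.77) / (1 + (2.1017 − 1) × 0.77)
     = 1.6183 / 1.8483 = 0.8756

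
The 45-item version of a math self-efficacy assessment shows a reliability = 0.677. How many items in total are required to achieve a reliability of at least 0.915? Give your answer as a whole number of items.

232

n = 0.915 × (1 − 0.677) / [ 0.677 × (1 − 0.915) ]
n = 0.295545 / 0.057545 ≈ 5.1359
Items needed = n × 45 = 5.1359 × 45 ≈ 231.12 → round up to 232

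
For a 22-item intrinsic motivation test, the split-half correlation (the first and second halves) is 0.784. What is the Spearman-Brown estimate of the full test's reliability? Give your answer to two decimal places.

0.88

The full test is twice the length of either half (n = 2).
r_full = 2r_hh / (1 + r_hh) = 2 × 0.784 / (1 + 0.784)
       = 1.5680 / 1.7840 = 0.8789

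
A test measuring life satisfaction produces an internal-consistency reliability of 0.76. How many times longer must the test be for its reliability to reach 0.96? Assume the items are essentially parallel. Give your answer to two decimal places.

7.58

n = [0.96 × 0.24] / [0.76 × 0.04]
n = 0.2304 / 0.0304 ≈ 7.5789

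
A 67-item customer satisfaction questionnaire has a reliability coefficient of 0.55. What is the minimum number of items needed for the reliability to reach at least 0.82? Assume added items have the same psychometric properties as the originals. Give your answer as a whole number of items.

n = 0.82 × (1 − 0.55) / [ 0.55 × (1 − 0.82) ]
n = 0.3690 / 0.0990 ≈ 3.7273
3.7273 × 67 = 249.73 → 250 items

250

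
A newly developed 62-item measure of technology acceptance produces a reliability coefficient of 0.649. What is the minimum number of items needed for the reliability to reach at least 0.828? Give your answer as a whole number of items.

162

n = 0.828(1 − 0.649) / [0.649(1 − 0.828)]
n = 0.290628 / 0.111628 ≈ 2.6035
So the test needs 2.6035 × 62 ≈ 161.42 items; rounding up, 162.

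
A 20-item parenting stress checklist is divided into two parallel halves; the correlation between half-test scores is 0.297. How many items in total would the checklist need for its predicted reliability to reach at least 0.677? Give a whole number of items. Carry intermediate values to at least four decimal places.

50

r_full = 2(0.297)/(1 + 0.297) = 0.4580
Solve Spearman-Brown for n: n = 0.677(1 − 0.4580) / [0.4580(1 − 0.677)] = 2.4804
Items = 2.4804 × 20 ≈ 49.61 → 50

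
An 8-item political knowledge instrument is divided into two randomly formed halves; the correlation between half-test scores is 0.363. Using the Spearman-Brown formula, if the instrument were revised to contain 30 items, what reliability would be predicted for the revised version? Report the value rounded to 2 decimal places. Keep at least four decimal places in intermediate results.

First correct the split-half correlation to full-test reliability: r_full = 2 × 0.363 / (1 + 0.363) ≈ 0.5326
Then adjust to 30 items: n = 30/8 = 3.7500
r_new = n·r_full / (1 + (n − 1)·r_full) = 1.9972 / 2.4646 ≈ 0.8104

0.81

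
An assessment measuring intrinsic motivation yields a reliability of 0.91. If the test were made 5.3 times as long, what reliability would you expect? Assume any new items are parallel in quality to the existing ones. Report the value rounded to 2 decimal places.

Spearman-Brown: r_new = n·r / (1 + (n − 1)·r)
r_new = (5.3 × 0.91) / (1 + (5.3 − 1) × 0.91)
     = 4.8230 / 4.9130 = 0.9817

0.98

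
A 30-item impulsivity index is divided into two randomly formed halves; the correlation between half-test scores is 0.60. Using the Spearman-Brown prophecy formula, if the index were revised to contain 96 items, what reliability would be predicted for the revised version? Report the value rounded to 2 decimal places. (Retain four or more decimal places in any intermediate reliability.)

Full-test reliability from the split-half r: r_full = 2(0.60)/(1 + 0.60) = 0.7500
Length factor from 30 to 96 items: n = 96/30 = 3.2000
r_new = n·r_full / (1 + (n − 1)·r_full) = 2.4000 / 2.6500 ≈ 0.9057

0.91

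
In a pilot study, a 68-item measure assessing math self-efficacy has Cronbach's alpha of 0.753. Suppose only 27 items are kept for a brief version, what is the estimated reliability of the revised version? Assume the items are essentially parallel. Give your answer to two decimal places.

0.55

n = 27/68 = 0.3971
r_new = 0.3971·0.753 / [1 + (0.3971 − 1)·0.753]
r_new = 0.2990 / 0.5460 ≈ 0.5476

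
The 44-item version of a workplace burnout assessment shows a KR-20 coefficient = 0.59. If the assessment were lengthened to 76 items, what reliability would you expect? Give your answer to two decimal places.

The new length is 76/44 = 1.7273 times the old.
r_new = (1.7273 × 0.59) / (1 + (1.7273 − 1) × 0.59)
r_new = 1.0191 / 1.4291 ≈ 0.7131

0.71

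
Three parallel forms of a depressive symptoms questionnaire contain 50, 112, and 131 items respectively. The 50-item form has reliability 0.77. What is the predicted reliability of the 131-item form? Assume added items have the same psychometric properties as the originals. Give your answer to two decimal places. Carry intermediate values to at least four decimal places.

0.90

Only the ratio of lengths matters: n = 131/50 = 2.6200
r_{131} = n·r / (1 + (n − 1)·r) = 2.0174 / 2.2474 ≈ 0.8977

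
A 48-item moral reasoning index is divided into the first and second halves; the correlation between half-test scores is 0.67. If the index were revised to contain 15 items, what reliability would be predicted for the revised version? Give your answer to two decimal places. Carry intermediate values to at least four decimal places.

Full-test reliability from the split-half r: r_full = 2(0.67)/(1 + 0.67) = 0.8024
Length factor from 48 to 15 items: n = 15/48 = 0.3125
r_new = n·r_full / (1 + (n − 1)·r_full) = 0.2508 / 0.4484 ≈ 0.5593

0.56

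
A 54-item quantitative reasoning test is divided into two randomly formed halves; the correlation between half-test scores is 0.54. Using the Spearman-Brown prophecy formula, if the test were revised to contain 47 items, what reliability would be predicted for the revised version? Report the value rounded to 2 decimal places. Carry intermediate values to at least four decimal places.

Full-test reliability from the split-half r: r_full = 2(0.54)/(1 + 0.54) = 0.7013
Then adjust to 47 items: n = 47/54 = 0.8704
r_new = n·r_full / (1 + (n − 1)·r_full) = 0.6104 / 0.9091 ≈ 0.6714

0.67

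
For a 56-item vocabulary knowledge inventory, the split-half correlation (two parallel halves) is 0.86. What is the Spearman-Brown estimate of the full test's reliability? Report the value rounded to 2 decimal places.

The full test is twice the length of either half (n = 2).
r_full = 2r_hh / (1 + r_hh) = 2 × 0.86 / (1 + 0.86)
r_full = 1.7200 / 1.8600 ≈ 0.9247

0.92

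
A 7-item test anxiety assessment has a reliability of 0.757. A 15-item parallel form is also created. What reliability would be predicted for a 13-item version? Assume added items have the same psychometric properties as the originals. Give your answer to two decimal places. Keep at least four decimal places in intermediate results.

Only the ratio of lengths matters: n = 13/7 = 1.8571
r_{13} = n·r / (1 + (n − 1)·r) = 1.4058 / 1.6488 ≈ 0.8526

0.85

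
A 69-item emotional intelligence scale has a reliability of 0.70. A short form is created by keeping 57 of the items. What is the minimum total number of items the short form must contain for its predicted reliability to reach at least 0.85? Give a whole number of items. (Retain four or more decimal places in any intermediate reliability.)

168

First, r for the 57-item form: n = 57/69 = 0.8261, so r_57 = 0.8261·0.70/(1 + (0.8261 − 1)·0.70) = 0.6584
Length factor from the short form to reach 0.85: n' = 0.85(1 − 0.6584) / [0.6584(1 − 0.85)] ≈ 2.9401
Items = 2.9401 × 57 ≈ 167.59 → 168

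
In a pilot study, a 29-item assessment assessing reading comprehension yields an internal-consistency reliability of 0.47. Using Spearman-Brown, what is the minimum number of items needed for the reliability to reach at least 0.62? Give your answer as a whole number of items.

54

n = 0.62 × (1 − 0.47) / [ 0.47 × (1 − 0.62) ]
  = 0.3286 / 0.1786 = 1.8399
So the test needs 1.8399 × 29 ≈ 53.36 items; rounding up, 54.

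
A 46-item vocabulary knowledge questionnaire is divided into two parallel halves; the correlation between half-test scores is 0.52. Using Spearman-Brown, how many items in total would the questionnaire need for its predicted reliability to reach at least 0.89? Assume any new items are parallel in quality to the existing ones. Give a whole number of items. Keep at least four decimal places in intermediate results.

172

Corrected full-test reliability: r_full = 2 × 0.52 / (1 + 0.52) ≈ 0.6842
Solve Spearman-Brown for n: n = 0.89(1 − 0.6842) / [0.6842(1 − 0.89)] = 3.7344
Items = 3.7344 × 46 ≈ 171.78 → 172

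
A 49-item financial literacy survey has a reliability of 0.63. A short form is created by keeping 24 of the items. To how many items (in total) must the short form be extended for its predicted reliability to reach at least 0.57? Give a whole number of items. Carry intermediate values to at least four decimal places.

39

Short-form reliability: n = 24/49 = 0.4898; r_24 = n·r/(1+(n−1)r) ≈ 0.4547
Then solve for n' with r_old = 0.4547, r_target = 0.57: n' = 0.57(1 − 0.4547)/[0.4547(1 − 0.57)] = 1.5897
Total items = 1.5897 × 24 = 38.15, rounded up to 39.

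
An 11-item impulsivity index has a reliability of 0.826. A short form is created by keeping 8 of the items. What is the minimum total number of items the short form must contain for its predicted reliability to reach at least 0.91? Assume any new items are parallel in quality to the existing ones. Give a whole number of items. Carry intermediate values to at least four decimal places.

First, r for the 8-item form: n = 8/11 = 0.7273, so r_8 = 0.7273·0.826/(1 + (0.7273 − 1)·0.826) = 0.7754
Then solve for n' with r_old = 0.7754, r_target = 0.91: n' = 0.91(1 − 0.7754)/[0.7754(1 − 0.91)] = 2.9288
Items = 2.9288 × 8 ≈ 23.43 → 24

24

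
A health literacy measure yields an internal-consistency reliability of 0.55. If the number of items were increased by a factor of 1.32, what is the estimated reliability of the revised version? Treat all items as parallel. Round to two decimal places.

0.62

r_new = 1.32·0.55 / [1 + (1.32 − 1)·0.55]
     = 0.7260 / 1.1760 = 0.6173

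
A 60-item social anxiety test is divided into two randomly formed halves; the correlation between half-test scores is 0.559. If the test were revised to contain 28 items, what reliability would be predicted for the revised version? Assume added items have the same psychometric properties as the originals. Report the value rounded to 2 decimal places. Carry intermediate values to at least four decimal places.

Spearman-Brown correction (n = 2): r_full = 2·0.559/(1 + 0.559) = 0.7171
Length factor from 60 to 28 items: n = 28/60 = 0.4667
r_new = n·r_full / (1 + (n − 1)·r_full) = 0.3347 / 0.6176 ≈ 0.5419

0.54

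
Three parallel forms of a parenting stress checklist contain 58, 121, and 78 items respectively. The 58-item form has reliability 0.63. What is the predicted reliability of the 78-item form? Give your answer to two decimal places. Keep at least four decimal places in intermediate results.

0.70

Only the ratio of lengths matters: n = 78/58 = 1.3448
r_{78} = n·r / (1 + (n − 1)·r) = 0.8472 / 1.2172 ≈ 0.6960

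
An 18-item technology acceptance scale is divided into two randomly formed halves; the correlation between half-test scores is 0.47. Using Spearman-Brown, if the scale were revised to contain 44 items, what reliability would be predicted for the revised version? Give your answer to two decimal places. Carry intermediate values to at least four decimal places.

0.81

First correct the split-half correlation to full-test reliability: r_full = 2 × 0.47 / (1 + 0.47) ≈ 0.6395
Length factor from 18 to 44 items: n = 44/18 = 2.4444
r_new = n·r_full / (1 + (n − 1)·r_full) = 1.5632 / 1.9237 ≈ 0.8126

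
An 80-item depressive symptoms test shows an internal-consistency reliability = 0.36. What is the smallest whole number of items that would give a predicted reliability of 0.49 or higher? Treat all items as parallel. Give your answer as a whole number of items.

Invert Spearman-Brown to solve for n:
n = r_target (1 − r_old) / [ r_old (1 − r_target) ]
n = 0.49 × (1 − 0.36) / [ 0.36 × (1 − 0.49) ]
  = 0.3136 / 0.1836 = 1.7081
1.7081 × 80 = 136.65 → 137 items

137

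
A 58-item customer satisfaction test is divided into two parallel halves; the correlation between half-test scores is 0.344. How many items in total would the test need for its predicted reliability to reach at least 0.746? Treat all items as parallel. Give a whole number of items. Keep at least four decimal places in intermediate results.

r_full = 2(0.344)/(1 + 0.344) = 0.5119
Solve Spearman-Brown for n: n = 0.746(1 − 0.5119) / [0.5119(1 − 0.746)] = 2.8005
Required items = 2.8005 × 58 = 162.43, so 163 items.

163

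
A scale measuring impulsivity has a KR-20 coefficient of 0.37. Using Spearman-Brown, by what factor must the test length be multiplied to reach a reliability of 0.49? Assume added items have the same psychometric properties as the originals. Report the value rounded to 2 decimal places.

Invert Spearman-Brown to solve for n:
n = r_target (1 − r_old) / [ r_old (1 − r_target) ]
n = [0.49 × 0.63] / [0.37 × 0.51]
n = 0.3087 / 0.1887 ≈ 1.6359

1.64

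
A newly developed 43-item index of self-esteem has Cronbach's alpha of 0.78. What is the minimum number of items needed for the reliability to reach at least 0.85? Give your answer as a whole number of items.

69

n = 0.85(1 − 0.78) / [0.78(1 − 0.85)]
n = 0.1870 / 0.1170 ≈ 1.5983
So the test needs 1.5983 × 43 ≈ 68.73 items; rounding up, 69.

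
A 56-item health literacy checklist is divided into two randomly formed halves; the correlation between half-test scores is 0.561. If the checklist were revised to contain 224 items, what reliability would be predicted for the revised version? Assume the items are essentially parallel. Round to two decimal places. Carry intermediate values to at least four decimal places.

0.91

Full-test reliability from the split-half r: r_full = 2(0.561)/(1 + 0.561) = 0.7188
Length factor from 56 to 224 items: n = 224/56 = 4.0000
r_new = n·r_full / (1 + (n − 1)·r_full) = 2.8752 / 3.1564 ≈ 0.9109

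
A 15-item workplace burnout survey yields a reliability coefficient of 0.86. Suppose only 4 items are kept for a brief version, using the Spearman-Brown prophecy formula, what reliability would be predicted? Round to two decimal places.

0.62

Length ratio n = 4/15 = 0.2667
Apply the Spearman-Brown prophecy formula, r' = nr / [1 + (n − 1)r]:
r_new = 0.2667·0.86 / [1 + (0.2667 − 1)·0.86]
r_new = 0.2294 / 0.3694 ≈ 0.6210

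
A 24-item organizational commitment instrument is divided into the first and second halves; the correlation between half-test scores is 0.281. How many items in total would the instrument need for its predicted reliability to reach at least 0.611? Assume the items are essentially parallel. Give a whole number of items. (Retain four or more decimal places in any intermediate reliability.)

49

r_full = 2(0.281)/(1 + 0.281) = 0.4387
n = r_tgt(1 − r_full) / [r_full(1 − r_tgt)] = 0.611 × 0.5613 / (0.4387 × 0.389) ≈ 2.0096
Items = 2.0096 × 24 ≈ 48.23 → 49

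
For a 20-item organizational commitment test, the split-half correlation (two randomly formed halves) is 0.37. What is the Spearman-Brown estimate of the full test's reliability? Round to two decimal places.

Apply the Spearman-Brown correction with n = 2:
r_full = 2r_hh / (1 + r_hh) = 2 × 0.37 / (1 + 0.37)
r_full = 0.7400 / 1.3700 ≈ 0.5401

0.54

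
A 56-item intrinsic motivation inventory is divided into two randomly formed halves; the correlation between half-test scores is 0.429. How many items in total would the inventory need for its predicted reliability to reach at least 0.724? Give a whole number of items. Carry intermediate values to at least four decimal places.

98

Corrected full-test reliability: r_full = 2 × 0.429 / (1 + 0.429) ≈ 0.6004
n = r_tgt(1 − r_full) / [r_full(1 − r_tgt)] = 0.724 × 0.3996 / (0.6004 × 0.276) ≈ 1.7459
Items = 1.7459 × 56 ≈ 97.77 → 98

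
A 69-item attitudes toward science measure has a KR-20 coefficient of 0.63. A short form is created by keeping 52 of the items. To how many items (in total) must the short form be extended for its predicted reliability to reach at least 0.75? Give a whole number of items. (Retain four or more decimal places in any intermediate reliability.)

Short-form reliability: n = 52/69 = 0.7536; r_52 = n·r/(1+(n−1)r) ≈ 0.5620
Then solve for n' with r_old = 0.5620, r_target = 0.75: n' = 0.75(1 − 0.5620)/[0.5620(1 − 0.75)] = 2.3381
Total items = 2.3381 × 52 = 121.58, rounded up to 122.

122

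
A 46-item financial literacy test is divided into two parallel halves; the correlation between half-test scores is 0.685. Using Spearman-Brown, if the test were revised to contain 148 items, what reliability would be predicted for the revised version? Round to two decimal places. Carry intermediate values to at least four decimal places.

Spearman-Brown correction (n = 2): r_full = 2·0.685/(1 + 0.685) = 0.8131
Length factor from 46 to 148 items: n = 148/46 = 3.2174
r_new = n·r_full / (1 + (n − 1)·r_full) = 2.6161 / 2.8030 ≈ 0.9333

0.93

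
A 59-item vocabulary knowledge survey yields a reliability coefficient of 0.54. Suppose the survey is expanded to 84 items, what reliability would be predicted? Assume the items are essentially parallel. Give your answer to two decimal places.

0.63

n = 84/59 = 1.4237
By Spearman-Brown, r_new = n r / (1 + (n − 1) r).
r_new = 1.4237·0.54 / [1 + (1.4237 − 1)·0.54]
r_new = 0.7688 / 1.2288 ≈ 0.6257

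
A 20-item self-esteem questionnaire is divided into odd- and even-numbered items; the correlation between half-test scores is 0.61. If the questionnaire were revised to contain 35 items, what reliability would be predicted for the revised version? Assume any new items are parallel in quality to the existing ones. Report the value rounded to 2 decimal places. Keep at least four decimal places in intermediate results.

0.85

First correct the split-half correlation to full-test reliability: r_full = 2 × 0.61 / (1 + 0.61) ≈ 0.7578
Then adjust to 35 items: n = 35/20 = 1.7500
r_new = n·r_full / (1 + (n − 1)·r_full) = 1.3262 / 1.5684 ≈ 0.8456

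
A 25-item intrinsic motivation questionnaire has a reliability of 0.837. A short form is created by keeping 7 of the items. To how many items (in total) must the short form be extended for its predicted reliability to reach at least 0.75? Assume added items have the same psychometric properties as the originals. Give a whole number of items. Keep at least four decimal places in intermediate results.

15

Short-form reliability: n = 7/25 = 0.2800; r_7 = n·r/(1+(n−1)r) ≈ 0.5898
Then solve for n' with r_old = 0.5898, r_target = 0.75: n' = 0.75(1 − 0.5898)/[0.5898(1 − 0.75)] = 2.0865
Items = 2.0865 × 7 ≈ 14.61 → 15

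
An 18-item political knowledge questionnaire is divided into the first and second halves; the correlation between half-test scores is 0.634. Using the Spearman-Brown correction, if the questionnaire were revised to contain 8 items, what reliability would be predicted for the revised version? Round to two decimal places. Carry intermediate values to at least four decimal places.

0.61

First correct the split-half correlation to full-test reliability: r_full = 2 × 0.634 / (1 + 0.634) ≈ 0.7760
Length factor from 18 to 8 items: n = 8/18 = 0.4444
r_new = n·r_full / (1 + (n − 1)·r_full) = 0.3449 / 0.5689 ≈ 0.6063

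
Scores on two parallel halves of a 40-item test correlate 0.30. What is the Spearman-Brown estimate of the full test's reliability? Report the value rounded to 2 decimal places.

0.46

Each half is half the length of the full test, so the full test is n = 2 times a half.
r_full = 2r_hh / (1 + r_hh) = 2 × 0.30 / (1 + 0.30)
r_full = 0.6000 / 1.3000 ≈ 0.4615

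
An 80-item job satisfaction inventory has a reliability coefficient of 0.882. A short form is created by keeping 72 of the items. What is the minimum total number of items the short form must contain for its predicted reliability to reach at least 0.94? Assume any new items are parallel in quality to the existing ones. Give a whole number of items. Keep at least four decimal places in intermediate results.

First, r for the 72-item form: n = 72/80 = 0.9000, so r_72 = 0.9000·0.882/(1 + (0.9000 − 1)·0.882) = 0.8706
Length factor from the short form to reach 0.94: n' = 0.94(1 − 0.8706) / [0.8706(1 − 0.94)] ≈ 2.3286
Total items = 2.3286 × 72 = 167.66, rounded up to 168.

168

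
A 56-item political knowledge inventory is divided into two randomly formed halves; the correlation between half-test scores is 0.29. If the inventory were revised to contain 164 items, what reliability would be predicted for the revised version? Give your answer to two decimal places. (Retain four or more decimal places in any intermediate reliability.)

0.71

First correct the split-half correlation to full-test reliability: r_full = 2 × 0.29 / (1 + 0.29) ≈ 0.4496
Length factor from 56 to 164 items: n = 164/56 = 2.9286
r_new = n·r_full / (1 + (n − 1)·r_full) = 1.3167 / 1.8671 ≈ 0.7052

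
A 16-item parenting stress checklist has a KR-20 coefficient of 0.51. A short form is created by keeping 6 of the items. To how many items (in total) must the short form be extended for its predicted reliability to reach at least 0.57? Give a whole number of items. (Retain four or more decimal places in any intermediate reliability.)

21

Short-form reliability: n = 6/16 = 0.3750; r_6 = n·r/(1+(n−1)r) ≈ 0.2807
Then solve for n' with r_old = 0.2807, r_target = 0.57: n' = 0.57(1 − 0.2807)/[0.2807(1 − 0.57)] = 3.3968
Items = 3.3968 × 6 ≈ 20.38 → 21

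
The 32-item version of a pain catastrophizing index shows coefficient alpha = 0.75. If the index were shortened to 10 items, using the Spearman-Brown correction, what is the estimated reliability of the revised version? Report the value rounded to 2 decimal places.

0.48

n = 10/32 = 0.3125
r_new = (0.3125 × 0.75) / (1 + (0.3125 − 1) × 0.75)
r_new = 0.2344 / 0.4844 ≈ 0.4839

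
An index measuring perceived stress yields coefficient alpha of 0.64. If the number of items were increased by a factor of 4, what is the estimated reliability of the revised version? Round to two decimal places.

0.88

r_new = 4·0.64 / [1 + (4 − 1)·0.64]
r_new = 2.5600 / 2.9200 ≈ 0.8767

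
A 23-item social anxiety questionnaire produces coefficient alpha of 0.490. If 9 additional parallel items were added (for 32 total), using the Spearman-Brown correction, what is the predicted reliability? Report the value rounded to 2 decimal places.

0.57

Length ratio n = 32/23 = 1.3913
Spearman-Brown: r_new = n·r / (1 + (n − 1)·r)
r_new = 1.3913·0.490 / [1 + (1.3913 − 1)·0.490]
r_new = 0.6817 / 1.1917 ≈ 0.5720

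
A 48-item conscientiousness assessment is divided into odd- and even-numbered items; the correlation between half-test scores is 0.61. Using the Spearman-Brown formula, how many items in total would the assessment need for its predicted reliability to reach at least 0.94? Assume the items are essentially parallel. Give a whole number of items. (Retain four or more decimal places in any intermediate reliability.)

Corrected full-test reliability: r_full = 2 × 0.61 / (1 + 0.61) ≈ 0.7578
Solve Spearman-Brown for n: n = 0.94(1 − 0.7578) / [0.7578(1 − 0.94)] = 5.0072
Required items = 5.0072 × 48 = 240.35, so 241 items.

241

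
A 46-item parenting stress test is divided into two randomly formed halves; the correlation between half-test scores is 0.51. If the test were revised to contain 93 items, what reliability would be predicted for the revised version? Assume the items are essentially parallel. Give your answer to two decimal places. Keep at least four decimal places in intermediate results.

Full-test reliability from the split-half r: r_full = 2(0.51)/(1 + 0.51) = 0.6755
Length factor from 46 to 93 items: n = 93/46 = 2.0217
r_new = n·r_full / (1 + (n − 1)·r_full) = 1.3657 / 1.6902 ≈ 0.8080

0.81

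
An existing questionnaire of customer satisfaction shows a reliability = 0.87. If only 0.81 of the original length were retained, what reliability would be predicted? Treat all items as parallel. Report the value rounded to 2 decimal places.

r_new = (0.81 × 0.87) / (1 + (0.81 − 1) × 0.87)
     = 0.7047 / 0.8347 = 0.8443

0.84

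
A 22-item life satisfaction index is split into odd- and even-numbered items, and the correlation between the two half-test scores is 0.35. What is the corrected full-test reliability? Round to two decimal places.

0.52

Each half is half the length of the full test, so the full test is n = 2 times a half.
r_full = 2(0.35) / (1 + 0.35)
r_full = 0.7000 / 1.3500 ≈ 0.5185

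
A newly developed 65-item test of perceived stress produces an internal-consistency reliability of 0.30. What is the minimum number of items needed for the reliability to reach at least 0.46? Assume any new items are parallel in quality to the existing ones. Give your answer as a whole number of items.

130

n = [0.46 × 0.70] / [0.30 × 0.54]
n = 0.3220 / 0.1620 ≈ 1.9877
Items needed = n × 65 = 1.9877 × 65 ≈ 129.20 → round up to 130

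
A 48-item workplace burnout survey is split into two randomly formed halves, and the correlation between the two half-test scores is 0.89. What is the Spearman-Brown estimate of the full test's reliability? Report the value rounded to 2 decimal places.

The full test is twice the length of either half (n = 2).
r_full = 2r_hh / (1 + r_hh) = 2 × 0.89 / (1 + 0.89)
r_full = 1.7800 / 1.8900 ≈ 0.9418

0.94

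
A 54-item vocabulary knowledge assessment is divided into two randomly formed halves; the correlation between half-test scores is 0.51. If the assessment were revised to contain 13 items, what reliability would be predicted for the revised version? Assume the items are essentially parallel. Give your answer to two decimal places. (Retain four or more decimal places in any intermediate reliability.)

First correct the split-half correlation to full-test reliability: r_full = 2 × 0.51 / (1 + 0.51) ≈ 0.6755
Length factor from 54 to 13 items: n = 13/54 = 0.2407
r_new = n·r_full / (1 + (n − 1)·r_full) = 0.1626 / 0.4871 ≈ 0.3338

0.33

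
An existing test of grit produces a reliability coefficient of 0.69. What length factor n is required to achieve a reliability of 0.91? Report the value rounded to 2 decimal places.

4.54

Spearman-Brown solved for the length factor n:
n = r_target (1 − r_old) / [ r_old (1 − r_target) ]
n = 0.91(1 − 0.69) / [0.69(1 − 0.91)]
  = 0.2821 / 0.0621 = 4.5427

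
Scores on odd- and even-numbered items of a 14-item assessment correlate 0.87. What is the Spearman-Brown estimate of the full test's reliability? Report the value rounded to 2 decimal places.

0.93

r_full = 2r_hh / (1 + r_hh) = 2 × 0.87 / (1 + 0.87)
r_full = 1.7400 / 1.8700 ≈ 0.9305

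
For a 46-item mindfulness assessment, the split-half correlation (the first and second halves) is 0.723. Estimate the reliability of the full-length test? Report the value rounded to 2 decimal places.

0.84

Apply the Spearman-Brown correction with n = 2:
r_full = 2r_hh / (1 + r_hh) = 2 × 0.723 / (1 + 0.723)
r_full = 1.4460 / 1.7230 ≈ 0.8392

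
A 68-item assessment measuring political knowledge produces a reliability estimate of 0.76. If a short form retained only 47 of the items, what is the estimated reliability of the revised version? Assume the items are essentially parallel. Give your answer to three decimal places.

Length ratio n = 47/68 = 0.6912
r_new = 0.6912·0.76 / [1 + (0.6912 − 1)·0.76]
r_new = 0.5253 / 0.7653 ≈ 0.6864

0.686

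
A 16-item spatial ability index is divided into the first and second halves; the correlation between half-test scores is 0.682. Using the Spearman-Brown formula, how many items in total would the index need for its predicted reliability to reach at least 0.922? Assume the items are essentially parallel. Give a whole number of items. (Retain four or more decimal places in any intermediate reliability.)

r_full = 2(0.682)/(1 + 0.682) = 0.8109
Solve Spearman-Brown for n: n = 0.922(1 − 0.8109) / [0.8109(1 − 0.922)] = 2.7565
Items = 2.7565 × 16 ≈ 44.10 → 45

45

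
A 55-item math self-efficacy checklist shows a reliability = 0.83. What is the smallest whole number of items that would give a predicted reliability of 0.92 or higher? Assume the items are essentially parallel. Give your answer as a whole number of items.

n = 0.92 × (1 − 0.83) / [ 0.83 × (1 − 0.92) ]
  = 0.1564 / 0.0664 = 2.3554
Items needed = n × 55 = 2.3554 × 55 ≈ 129.55 → round up to 130

130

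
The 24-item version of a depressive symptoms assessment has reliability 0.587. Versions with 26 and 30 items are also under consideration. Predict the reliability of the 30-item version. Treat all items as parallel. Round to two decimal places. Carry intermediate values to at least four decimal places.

0.64

The 26-item form is not needed; work directly from the 24-item form with n = 30/24 = 1.2500.
r_{30} = n·r / (1 + (n − 1)·r) = 0.7337 / 1.1467 ≈ 0.6398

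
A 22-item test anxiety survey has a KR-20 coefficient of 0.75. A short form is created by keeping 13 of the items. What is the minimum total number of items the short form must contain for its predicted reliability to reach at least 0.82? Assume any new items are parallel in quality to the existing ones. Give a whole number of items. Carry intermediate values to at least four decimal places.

34

First, r for the 13-item form: n = 13/22 = 0.5909, so r_13 = 0.5909·0.75/(1 + (0.5909 − 1)·0.75) = 0.6393
Length factor from the short form to reach 0.82: n' = 0.82(1 − 0.6393) / [0.6393(1 − 0.82)] ≈ 2.5703
Items = 2.5703 × 13 ≈ 33.41 → 34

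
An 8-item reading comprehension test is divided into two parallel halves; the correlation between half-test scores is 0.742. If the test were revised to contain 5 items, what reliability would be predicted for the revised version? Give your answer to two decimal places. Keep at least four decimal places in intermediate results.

Spearman-Brown correction (n = 2): r_full = 2·0.742/(1 + 0.742) = 0.8519
Length factor from 8 to 5 items: n = 5/8 = 0.6250
r_new = n·r_full / (1 + (n − 1)·r_full) = 0.5324 / 0.6805 ≈ 0.7824

0.78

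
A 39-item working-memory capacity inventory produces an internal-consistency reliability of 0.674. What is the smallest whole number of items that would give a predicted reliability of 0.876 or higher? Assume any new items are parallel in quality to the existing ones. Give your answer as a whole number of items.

Rearranging the Spearman-Brown formula for n,
n = r_target (1 − r_old) / [ r_old (1 − r_target) ]
n = 0.876 × (1 − 0.674) / [ 0.674 × (1 − 0.876) ]
n = 0.285576 / 0.083576 ≈ 3.4170
So the test needs 3.4170 × 39 ≈ 133.26 items; rounding up, 134.

134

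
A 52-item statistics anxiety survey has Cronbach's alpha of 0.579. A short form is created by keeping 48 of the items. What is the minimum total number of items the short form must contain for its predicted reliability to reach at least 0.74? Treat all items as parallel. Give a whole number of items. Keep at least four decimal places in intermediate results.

Short-form reliability: n = 48/52 = 0.9231; r_48 = n·r/(1+(n−1)r) ≈ 0.5594
Length factor from the short form to reach 0.74: n' = 0.74(1 − 0.5594) / [0.5594(1 − 0.74)] ≈ 2.2417
Total items = 2.2417 × 48 = 107.60, rounded up to 108.

108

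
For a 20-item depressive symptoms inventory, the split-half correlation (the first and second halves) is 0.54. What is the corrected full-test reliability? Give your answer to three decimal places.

r_full = 2r_hh / (1 + r_hh) = 2 × 0.54 / (1 + 0.54)
r_full = 1.0800 / 1.5400 ≈ 0.7013

0.701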